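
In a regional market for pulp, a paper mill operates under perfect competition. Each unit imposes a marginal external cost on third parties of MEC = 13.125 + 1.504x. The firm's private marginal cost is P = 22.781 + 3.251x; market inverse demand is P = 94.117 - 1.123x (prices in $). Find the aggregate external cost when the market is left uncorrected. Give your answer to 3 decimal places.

$414.079

Market equilibrium (private): 22.781 + 3.251x = 94.117 - 1.123x → x_m = 16.3091.
Total external cost = ∫₀^{x_m} (13.125 + 1.504x) dx = 13.125×16.3091 + ½×1.504×16.3091² = 414.0790.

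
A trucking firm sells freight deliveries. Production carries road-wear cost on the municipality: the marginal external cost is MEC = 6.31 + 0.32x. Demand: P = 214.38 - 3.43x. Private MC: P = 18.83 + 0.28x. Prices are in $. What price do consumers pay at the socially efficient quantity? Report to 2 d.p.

P = $53.31

Social marginal cost = private MC + MEC = 25.14 + 0.60x.
Set SMC = demand: 25.14 + 0.60x = 214.38 - 3.43x → x* = 46.9578.
Consumer price on the demand curve at x*: 214.38 − 3.43×46.9578 = 53.3147.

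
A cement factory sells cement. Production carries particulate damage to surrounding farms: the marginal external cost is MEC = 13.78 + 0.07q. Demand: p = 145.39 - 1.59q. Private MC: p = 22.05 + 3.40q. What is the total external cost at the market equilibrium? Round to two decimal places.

361.99

Market equilibrium (private): 22.05 + 3.40q = 145.39 - 1.59q → q_m = 24.7174.
Total external cost = ∫₀^{q_m} (13.78 + 0.07q) dq = 13.78×24.7174 + ½×0.07×24.7174² = 361.9890.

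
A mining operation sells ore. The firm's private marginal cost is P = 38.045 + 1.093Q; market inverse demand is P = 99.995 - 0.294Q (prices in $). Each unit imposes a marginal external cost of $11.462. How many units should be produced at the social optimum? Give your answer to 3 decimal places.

Social marginal cost = private MC + MEC = 49.507 + 1.093Q.
Set SMC = demand: 49.507 + 1.093Q = 99.995 - 0.294Q → Q* = 36.4009.

Q* = 36.401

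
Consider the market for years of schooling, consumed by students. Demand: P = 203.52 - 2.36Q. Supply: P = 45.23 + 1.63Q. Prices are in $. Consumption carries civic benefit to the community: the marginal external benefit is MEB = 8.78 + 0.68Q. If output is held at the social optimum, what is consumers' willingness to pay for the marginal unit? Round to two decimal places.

Social marginal benefit = demand + MEB = 212.30 - 1.68Q.
Set SMB = MC: 212.30 - 1.68Q = 45.23 + 1.63Q → Q* = 50.4743.
Consumer price on the demand curve at Q*: 203.52 − 2.36×50.4743 = 84.4007.

P = $84.40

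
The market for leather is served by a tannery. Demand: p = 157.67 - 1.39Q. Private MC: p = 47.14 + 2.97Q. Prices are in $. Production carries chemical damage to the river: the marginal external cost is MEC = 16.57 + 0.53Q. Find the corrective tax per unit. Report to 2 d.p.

Social marginal cost = private MC + MEC = 63.71 + 3.50Q.
Set SMC = demand: 63.71 + 3.50Q = 157.67 - 1.39Q → Q* = 19.2147.
The Pigouvian tax equals MEC at Q*: 16.57 + 0.53×19.2147 = 26.7538.

tax = $26.75 per unit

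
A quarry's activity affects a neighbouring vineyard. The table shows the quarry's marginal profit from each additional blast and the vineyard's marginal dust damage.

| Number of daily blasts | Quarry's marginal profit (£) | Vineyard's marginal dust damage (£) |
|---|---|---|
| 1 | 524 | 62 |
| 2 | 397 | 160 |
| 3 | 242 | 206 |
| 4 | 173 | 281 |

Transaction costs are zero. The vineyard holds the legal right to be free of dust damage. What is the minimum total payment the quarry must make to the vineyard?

£428

Efficient level: marginal profit ≥ marginal dust damage through level 3, so k* = 3.
With the vineyard holding the right, the quarry must at least compensate total damage at k*: 62 + 160 + 206 = 428.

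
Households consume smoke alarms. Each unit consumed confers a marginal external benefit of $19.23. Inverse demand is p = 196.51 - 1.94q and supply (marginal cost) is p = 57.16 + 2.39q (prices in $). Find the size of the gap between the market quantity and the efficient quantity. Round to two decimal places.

4.44 units

Market equilibrium (private): 57.16 + 2.39q = 196.51 - 1.94q → q_m = 32.1824.
Social marginal benefit = demand + MEB = 215.74 - 1.94q.
Set SMB = MC: 215.74 - 1.94q = 57.16 + 2.39q → q* = 36.6236.
Gap = |32.1824 − 36.6236| = 4.4412.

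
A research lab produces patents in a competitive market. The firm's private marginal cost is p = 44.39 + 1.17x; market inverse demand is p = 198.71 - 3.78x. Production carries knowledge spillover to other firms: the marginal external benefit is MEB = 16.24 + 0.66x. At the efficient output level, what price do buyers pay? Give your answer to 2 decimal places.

P = 48.43

Social marginal cost = private MC − MEB = 28.15 + 0.51x.
Set SMC = demand: 28.15 + 0.51x = 198.71 - 3.78x → x* = 39.7576.
Consumer price on the demand curve at x*: 198.71 − 3.78×39.7576 = 48.4263.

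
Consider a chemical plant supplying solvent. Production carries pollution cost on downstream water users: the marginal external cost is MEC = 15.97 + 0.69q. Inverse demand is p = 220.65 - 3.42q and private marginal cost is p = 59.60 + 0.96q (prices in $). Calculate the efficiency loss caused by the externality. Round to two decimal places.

DWL = $168.55

Market equilibrium (private): 59.60 + 0.96q = 220.65 - 3.42q → q_m = 36.7694.
Social marginal cost = private MC + MEC = 75.57 + 1.65q.
Set SMC = demand: 75.57 + 1.65q = 220.65 - 3.42q → q* = 28.6154.
Between q* and q_m the wedge SMC − demand runs linearly from 0 to MEC(q_m), so the loss is a triangle.
DWL = ½ × 8.1540 × 41.3409 = 168.5468.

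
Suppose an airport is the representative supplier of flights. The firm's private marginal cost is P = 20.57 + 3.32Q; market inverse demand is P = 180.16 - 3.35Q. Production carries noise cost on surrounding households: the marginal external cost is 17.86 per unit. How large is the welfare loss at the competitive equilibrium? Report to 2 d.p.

Market equilibrium (private): 20.57 + 3.32Q = 180.16 - 3.35Q → Q_m = 23.9265.
Social marginal cost = private MC + MEC = 38.43 + 3.32Q.
Set SMC = demand: 38.43 + 3.32Q = 180.16 - 3.35Q → Q* = 21.2489.
The welfare-loss triangle has base |Q_m − Q*| and height MEC(Q_m) (the vertical gap between SMC and demand is zero at Q* and MEC at Q_m).
DWL = ½ × 2.6776 × 17.8600 = 23.9110.

DWL = 23.91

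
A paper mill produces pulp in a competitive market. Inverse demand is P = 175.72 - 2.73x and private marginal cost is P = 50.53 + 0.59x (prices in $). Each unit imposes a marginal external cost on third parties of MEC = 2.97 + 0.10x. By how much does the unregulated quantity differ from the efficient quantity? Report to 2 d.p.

1.97 units

Market equilibrium (private): 50.53 + 0.59x = 175.72 - 2.73x → x_m = 37.7078.
Social marginal cost = private MC + MEC = 53.50 + 0.69x.
Set SMC = demand: 53.50 + 0.69x = 175.72 - 2.73x → x* = 35.7368.
Gap = |37.7078 − 35.7368| = 1.9710.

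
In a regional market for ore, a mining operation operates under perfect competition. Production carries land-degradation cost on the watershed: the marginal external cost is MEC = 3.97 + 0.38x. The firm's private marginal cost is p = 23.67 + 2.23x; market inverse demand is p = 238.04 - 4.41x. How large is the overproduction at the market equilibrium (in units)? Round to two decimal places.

Market equilibrium (private): 23.67 + 2.23x = 238.04 - 4.41x → x_m = 32.2846.
Social marginal cost = private MC + MEC = 27.64 + 2.61x.
Set SMC = demand: 27.64 + 2.61x = 238.04 - 4.41x → x* = 29.9715.
Gap = |32.2846 − 29.9715| = 2.3131.

2.31 units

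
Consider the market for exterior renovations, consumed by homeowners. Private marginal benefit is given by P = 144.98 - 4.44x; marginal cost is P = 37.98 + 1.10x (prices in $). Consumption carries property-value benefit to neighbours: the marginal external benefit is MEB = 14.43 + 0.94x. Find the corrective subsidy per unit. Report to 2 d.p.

Social marginal benefit = demand + MEB = 159.41 - 3.50x.
Set SMB = MC: 159.41 - 3.50x = 37.98 + 1.10x → x* = 26.3978.
The Pigouvian subsidy equals MEB at x*: 14.43 + 0.94×26.3978 = 39.2439.

subsidy = $39.24 per unit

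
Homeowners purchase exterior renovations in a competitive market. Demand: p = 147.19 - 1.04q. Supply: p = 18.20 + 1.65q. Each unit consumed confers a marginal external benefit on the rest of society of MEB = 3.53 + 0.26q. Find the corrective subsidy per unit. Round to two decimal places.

subsidy = 17.71 per unit

Social marginal benefit = demand + MEB = 150.72 - 0.78q.
Set SMB = MC: 150.72 - 0.78q = 18.20 + 1.65q → q* = 54.5350.
The Pigouvian subsidy equals MEB at q*: 3.53 + 0.26×54.5350 = 17.7091.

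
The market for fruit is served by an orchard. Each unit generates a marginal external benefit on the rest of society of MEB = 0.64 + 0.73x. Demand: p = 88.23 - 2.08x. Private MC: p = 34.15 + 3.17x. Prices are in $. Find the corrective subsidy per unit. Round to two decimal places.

Social marginal cost = private MC − MEB = 33.51 + 2.44x.
Set SMC = demand: 33.51 + 2.44x = 88.23 - 2.08x → x* = 12.1062.
The Pigouvian subsidy equals MEB at x*: 0.64 + 0.73×12.1062 = 9.4775.

subsidy = $9.48 per unit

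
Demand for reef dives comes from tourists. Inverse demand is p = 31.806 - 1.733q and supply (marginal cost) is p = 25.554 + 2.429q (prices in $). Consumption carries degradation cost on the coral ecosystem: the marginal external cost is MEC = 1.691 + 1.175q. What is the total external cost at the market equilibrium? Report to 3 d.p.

$3.866

Market equilibrium (private): 25.554 + 2.429q = 31.806 - 1.733q → q_m = 1.5022.
Total external cost = ∫₀^{q_m} (1.691 + 1.175q) dq = 1.691×1.5022 + ½×1.175×1.5022² = 3.8660.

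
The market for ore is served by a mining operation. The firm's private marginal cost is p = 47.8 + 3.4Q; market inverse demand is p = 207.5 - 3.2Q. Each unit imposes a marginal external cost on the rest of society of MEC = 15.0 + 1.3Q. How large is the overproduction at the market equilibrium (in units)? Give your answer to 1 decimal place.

Market equilibrium (private): 47.8 + 3.4Q = 207.5 - 3.2Q → Q_m = 24.1970.
Social marginal cost = private MC + MEC = 62.8 + 4.7Q.
Set SMC = demand: 62.8 + 4.7Q = 207.5 - 3.2Q → Q* = 18.3165.
Gap = |24.1970 − 18.3165| = 5.8805.

5.9 units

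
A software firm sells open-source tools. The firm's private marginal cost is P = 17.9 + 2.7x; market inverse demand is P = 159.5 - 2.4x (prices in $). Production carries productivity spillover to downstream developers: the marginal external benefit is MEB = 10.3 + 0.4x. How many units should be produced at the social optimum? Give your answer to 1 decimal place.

Social marginal cost = private MC − MEB = 7.6 + 2.3x.
Set SMC = demand: 7.6 + 2.3x = 159.5 - 2.4x → x* = 32.3191.

x* = 32.3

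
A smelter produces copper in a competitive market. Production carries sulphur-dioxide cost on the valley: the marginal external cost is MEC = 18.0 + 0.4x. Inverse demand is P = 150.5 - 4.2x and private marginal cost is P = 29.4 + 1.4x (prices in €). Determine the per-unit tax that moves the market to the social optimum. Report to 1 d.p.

tax = €24.9 per unit

Social marginal cost = private MC + MEC = 47.4 + 1.8x.
Set SMC = demand: 47.4 + 1.8x = 150.5 - 4.2x → x* = 17.1833.
The Pigouvian tax equals MEC at x*: 18.0 + 0.4×17.1833 = 24.8733.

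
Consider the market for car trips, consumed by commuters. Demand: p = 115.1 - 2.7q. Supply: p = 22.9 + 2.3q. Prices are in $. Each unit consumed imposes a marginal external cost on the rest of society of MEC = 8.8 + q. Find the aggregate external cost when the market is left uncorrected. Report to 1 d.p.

$332.3

Market equilibrium (private): 22.9 + 2.3q = 115.1 - 2.7q → q_m = 18.4400.
Total external cost = ∫₀^{q_m} (8.8 + 1.0q) dq = 8.8×18.4400 + ½×1.0×18.4400² = 332.2888.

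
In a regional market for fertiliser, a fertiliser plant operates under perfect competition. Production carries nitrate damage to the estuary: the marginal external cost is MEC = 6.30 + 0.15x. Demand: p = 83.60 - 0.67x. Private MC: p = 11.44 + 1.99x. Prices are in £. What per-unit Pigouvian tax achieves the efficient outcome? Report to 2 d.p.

tax = £9.82 per unit

Social marginal cost = private MC + MEC = 17.74 + 2.14x.
Set SMC = demand: 17.74 + 2.14x = 83.60 - 0.67x → x* = 23.4377.
The Pigouvian tax equals MEC at x*: 6.30 + 0.15×23.4377 = 9.8157.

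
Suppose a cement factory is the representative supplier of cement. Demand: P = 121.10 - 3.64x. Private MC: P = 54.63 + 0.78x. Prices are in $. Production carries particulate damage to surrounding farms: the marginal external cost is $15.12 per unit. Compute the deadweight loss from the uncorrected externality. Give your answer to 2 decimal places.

DWL = $25.86

Market equilibrium (private): 54.63 + 0.78x = 121.10 - 3.64x → x_m = 15.0385.
Social marginal cost = private MC + MEC = 69.75 + 0.78x.
Set SMC = demand: 69.75 + 0.78x = 121.10 - 3.64x → x* = 11.6176.
The welfare-loss triangle has base |x_m − x*| and height MEC(x_m) (the vertical gap between SMC and demand is zero at x* and MEC at x_m).
DWL = ½ × 3.4209 × 15.1200 = 25.8620.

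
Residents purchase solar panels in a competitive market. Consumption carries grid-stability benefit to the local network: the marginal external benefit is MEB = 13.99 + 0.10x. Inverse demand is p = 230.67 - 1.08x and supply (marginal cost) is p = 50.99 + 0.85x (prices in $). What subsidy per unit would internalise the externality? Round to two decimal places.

Social marginal benefit = demand + MEB = 244.66 - 0.98x.
Set SMB = MC: 244.66 - 0.98x = 50.99 + 0.85x → x* = 105.8306.
The Pigouvian subsidy equals MEB at x*: 13.99 + 0.10×105.8306 = 24.5731.

subsidy = $24.57 per unit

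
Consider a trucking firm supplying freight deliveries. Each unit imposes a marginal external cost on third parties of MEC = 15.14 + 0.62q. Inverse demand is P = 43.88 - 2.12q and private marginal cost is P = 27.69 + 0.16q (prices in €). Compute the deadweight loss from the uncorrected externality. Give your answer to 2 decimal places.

Market equilibrium (private): 27.69 + 0.16q = 43.88 - 2.12q → q_m = 7.1009.
Social marginal cost = private MC + MEC = 42.83 + 0.78q.
Set SMC = demand: 42.83 + 0.78q = 43.88 - 2.12q → q* = 0.3621.
The loss is the area between SMC and demand from q* to q_m; with linear curves that's a triangle of height MEC(q_m).
DWL = ½ × 6.7388 × 19.5425 = 65.8465.

DWL = €65.85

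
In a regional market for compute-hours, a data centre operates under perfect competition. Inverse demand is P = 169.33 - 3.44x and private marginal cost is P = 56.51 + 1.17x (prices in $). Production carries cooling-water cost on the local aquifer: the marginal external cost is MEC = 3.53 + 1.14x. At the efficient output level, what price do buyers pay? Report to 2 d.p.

Social marginal cost = private MC + MEC = 60.04 + 2.31x.
Set SMC = demand: 60.04 + 2.31x = 169.33 - 3.44x → x* = 19.0070.
Consumer price on the demand curve at x*: 169.33 − 3.44×19.0070 = 103.9459.

P = $103.95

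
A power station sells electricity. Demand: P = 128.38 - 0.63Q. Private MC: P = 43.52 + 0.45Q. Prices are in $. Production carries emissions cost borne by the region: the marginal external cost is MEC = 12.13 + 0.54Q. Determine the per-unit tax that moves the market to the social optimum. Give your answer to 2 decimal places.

Social marginal cost = private MC + MEC = 55.65 + 0.99Q.
Set SMC = demand: 55.65 + 0.99Q = 128.38 - 0.63Q → Q* = 44.8951.
The Pigouvian tax equals MEC at Q*: 12.13 + 0.54×44.8951 = 36.3734.

tax = $36.37 per unit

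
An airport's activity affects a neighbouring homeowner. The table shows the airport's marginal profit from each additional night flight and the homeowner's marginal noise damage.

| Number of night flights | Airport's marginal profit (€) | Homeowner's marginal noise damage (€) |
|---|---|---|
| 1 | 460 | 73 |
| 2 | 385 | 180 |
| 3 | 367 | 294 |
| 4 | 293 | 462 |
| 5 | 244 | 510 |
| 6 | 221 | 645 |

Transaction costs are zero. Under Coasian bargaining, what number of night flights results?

Bargaining reaches the level where marginal profit last exceeds marginal noise damage.
That holds through level 3 (367 ≥ 294) but not at 4 (293 < 462).

3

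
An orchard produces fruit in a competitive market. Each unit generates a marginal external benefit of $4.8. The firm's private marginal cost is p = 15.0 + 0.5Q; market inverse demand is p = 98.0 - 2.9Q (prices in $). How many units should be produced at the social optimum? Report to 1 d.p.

Q* = 25.8

Social marginal cost = private MC − MEB = 10.2 + 0.5Q.
Set SMC = demand: 10.2 + 0.5Q = 98.0 - 2.9Q → Q* = 25.8235.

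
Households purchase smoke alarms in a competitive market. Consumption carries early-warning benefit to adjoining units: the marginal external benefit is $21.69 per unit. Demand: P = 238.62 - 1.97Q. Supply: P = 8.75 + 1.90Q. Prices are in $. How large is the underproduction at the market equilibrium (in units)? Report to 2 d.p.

Market equilibrium (private): 8.75 + 1.90Q = 238.62 - 1.97Q → Q_m = 59.3979.
Social marginal benefit = demand + MEB = 260.31 - 1.97Q.
Set SMB = MC: 260.31 - 1.97Q = 8.75 + 1.90Q → Q* = 65.0026.
Gap = |59.3979 − 65.0026| = 5.6047.

5.60 units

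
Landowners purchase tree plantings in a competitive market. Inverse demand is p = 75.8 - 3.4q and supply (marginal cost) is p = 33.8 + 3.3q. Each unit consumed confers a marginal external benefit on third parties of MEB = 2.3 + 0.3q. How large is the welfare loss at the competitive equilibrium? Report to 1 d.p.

Market equilibrium (private): 33.8 + 3.3q = 75.8 - 3.4q → q_m = 6.2687.
Social marginal benefit = demand + MEB = 78.1 - 3.1q.
Set SMB = MC: 78.1 - 3.1q = 33.8 + 3.3q → q* = 6.9219.
The loss is the area between SMB and MC from q* to q_m; with linear curves that's a triangle of height MEB(q_m).
DWL = ½ × 0.6532 × 4.1806 = 1.3654.

DWL = 1.4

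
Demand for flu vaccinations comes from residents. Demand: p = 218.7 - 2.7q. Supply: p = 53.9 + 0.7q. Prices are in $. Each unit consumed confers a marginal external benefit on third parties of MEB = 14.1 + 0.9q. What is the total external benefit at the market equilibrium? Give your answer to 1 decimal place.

$1740.7

Market equilibrium (private): 53.9 + 0.7q = 218.7 - 2.7q → q_m = 48.4706.
Total external benefit = ∫₀^{q_m} (14.1 + 0.9q) dq = 14.1×48.4706 + ½×0.9×48.4706² = 1740.6650.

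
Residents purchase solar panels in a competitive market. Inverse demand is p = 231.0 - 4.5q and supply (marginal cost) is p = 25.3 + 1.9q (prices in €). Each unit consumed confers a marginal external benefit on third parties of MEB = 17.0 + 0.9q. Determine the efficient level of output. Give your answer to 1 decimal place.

Social marginal benefit = demand + MEB = 248.0 - 3.6q.
Set SMB = MC: 248.0 - 3.6q = 25.3 + 1.9q → q* = 40.4909.

q* = 40.5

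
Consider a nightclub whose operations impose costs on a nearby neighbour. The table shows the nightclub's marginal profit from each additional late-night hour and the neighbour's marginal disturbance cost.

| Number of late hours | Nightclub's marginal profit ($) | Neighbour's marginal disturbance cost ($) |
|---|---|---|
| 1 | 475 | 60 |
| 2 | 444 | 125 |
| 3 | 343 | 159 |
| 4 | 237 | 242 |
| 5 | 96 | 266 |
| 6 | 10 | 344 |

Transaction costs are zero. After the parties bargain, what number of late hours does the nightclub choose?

Bargaining reaches the level where marginal profit last exceeds marginal disturbance cost.
That holds through level 3 (343 ≥ 159) but not at 4 (237 < 242).

3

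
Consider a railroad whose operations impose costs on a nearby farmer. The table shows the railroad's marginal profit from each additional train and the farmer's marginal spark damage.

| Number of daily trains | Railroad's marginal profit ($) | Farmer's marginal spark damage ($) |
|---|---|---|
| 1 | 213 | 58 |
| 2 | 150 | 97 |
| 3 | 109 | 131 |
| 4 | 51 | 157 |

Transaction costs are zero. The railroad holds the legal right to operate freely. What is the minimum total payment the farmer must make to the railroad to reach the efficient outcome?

Left alone the railroad would choose level 4 (marginal profit stays positive).
Efficient level: k* = 2 (marginal profit ≥ marginal spark damage through 2).
The farmer must at least cover the railroad's forgone profit from cutting 4→2: 109 + 51 = 160.

$160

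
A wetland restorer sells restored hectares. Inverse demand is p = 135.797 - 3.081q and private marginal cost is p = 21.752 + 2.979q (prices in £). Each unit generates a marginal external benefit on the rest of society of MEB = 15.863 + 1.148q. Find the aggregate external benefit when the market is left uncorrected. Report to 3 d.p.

Market equilibrium (private): 21.752 + 2.979q = 135.797 - 3.081q → q_m = 18.8193.
Total external benefit = ∫₀^{q_m} (15.863 + 1.148q) dq = 15.863×18.8193 + ½×1.148×18.8193² = 501.8219.

£501.822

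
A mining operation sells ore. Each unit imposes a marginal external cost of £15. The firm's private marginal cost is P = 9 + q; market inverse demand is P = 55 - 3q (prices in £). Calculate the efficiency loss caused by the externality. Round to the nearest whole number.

DWL = £28

Market equilibrium (private): 9 + q = 55 - 3q → q_m = 11.5000.
Social marginal cost = private MC + MEC = 24 + q.
Set SMC = demand: 24 + q = 55 - 3q → q* = 7.7500.
The welfare-loss triangle has base |q_m − q*| and height MEC(q_m) (the vertical gap between SMC and demand is zero at q* and MEC at q_m).
DWL = ½ × 3.7500 × 15.0000 = 28.1250.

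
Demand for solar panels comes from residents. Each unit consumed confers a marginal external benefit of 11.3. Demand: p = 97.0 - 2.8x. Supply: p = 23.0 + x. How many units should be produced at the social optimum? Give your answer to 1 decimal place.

x* = 22.4

Social marginal benefit = demand + MEB = 108.3 - 2.8x.
Set SMB = MC: 108.3 - 2.8x = 23.0 + x → x* = 22.4474.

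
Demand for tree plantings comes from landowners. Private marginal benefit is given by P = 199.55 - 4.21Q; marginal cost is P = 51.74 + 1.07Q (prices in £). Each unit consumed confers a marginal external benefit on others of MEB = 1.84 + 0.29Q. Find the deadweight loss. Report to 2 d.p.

DWL = £9.94

Market equilibrium (private): 51.74 + 1.07Q = 199.55 - 4.21Q → Q_m = 27.9943.
Social marginal benefit = demand + MEB = 201.39 - 3.92Q.
Set SMB = MC: 201.39 - 3.92Q = 51.74 + 1.07Q → Q* = 29.9900.
The welfare-loss triangle has base |Q_m − Q*| and height MEB(Q_m) (the vertical gap between SMB and MC is zero at Q* and MEB at Q_m).
DWL = ½ × 1.9957 × 9.9584 = 9.9370.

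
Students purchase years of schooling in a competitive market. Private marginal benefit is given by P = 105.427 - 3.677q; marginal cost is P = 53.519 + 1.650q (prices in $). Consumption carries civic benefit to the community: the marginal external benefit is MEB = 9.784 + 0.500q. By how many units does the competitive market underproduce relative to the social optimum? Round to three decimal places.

Market equilibrium (private): 53.519 + 1.650q = 105.427 - 3.677q → q_m = 9.7443.
Social marginal benefit = demand + MEB = 115.211 - 3.177q.
Set SMB = MC: 115.211 - 3.177q = 53.519 + 1.650q → q* = 12.7806.
Gap = |9.7443 − 12.7806| = 3.0363.

3.036 units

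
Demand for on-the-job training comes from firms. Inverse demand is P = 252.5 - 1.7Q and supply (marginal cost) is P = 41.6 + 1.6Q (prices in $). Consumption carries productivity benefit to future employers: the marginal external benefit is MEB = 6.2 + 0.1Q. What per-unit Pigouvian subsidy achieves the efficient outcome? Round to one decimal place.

Social marginal benefit = demand + MEB = 258.7 - 1.6Q.
Set SMB = MC: 258.7 - 1.6Q = 41.6 + 1.6Q → Q* = 67.8438.
The Pigouvian subsidy equals MEB at Q*: 6.2 + 0.1×67.8438 = 12.9844.

subsidy = $13.0 per unit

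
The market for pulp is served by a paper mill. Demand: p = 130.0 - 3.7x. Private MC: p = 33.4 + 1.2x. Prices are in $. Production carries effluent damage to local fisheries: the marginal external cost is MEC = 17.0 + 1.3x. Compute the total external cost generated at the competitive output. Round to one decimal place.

$587.8

Market equilibrium (private): 33.4 + 1.2x = 130.0 - 3.7x → x_m = 19.7143.
Total external cost = ∫₀^{x_m} (17.0 + 1.3x) dx = 17.0×19.7143 + ½×1.3×19.7143² = 587.7680.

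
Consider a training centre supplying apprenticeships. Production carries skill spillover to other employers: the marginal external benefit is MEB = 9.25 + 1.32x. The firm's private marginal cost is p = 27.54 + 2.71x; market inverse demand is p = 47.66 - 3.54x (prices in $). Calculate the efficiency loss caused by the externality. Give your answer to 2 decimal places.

Market equilibrium (private): 27.54 + 2.71x = 47.66 - 3.54x → x_m = 3.2192.
Social marginal cost = private MC − MEB = 18.29 + 1.39x.
Set SMC = demand: 18.29 + 1.39x = 47.66 - 3.54x → x* = 5.9574.
Height of the DWL triangle at x_m is demand(x_m) − SMC(x_m) = MEB(x_m) = 13.4993.
DWL = ½ × 2.7382 × 13.4993 = 18.4819.

DWL = $18.48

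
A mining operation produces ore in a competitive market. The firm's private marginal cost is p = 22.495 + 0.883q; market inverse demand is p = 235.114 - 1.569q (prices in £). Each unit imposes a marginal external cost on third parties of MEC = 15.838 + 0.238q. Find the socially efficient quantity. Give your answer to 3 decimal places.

q* = 73.153

Social marginal cost = private MC + MEC = 38.333 + 1.121q.
Set SMC = demand: 38.333 + 1.121q = 235.114 - 1.569q → q* = 73.1528.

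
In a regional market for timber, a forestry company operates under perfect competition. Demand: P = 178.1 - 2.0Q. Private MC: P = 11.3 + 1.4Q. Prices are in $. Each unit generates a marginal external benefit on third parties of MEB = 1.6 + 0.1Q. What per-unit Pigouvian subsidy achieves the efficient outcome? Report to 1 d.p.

subsidy = $6.7 per unit

Social marginal cost = private MC − MEB = 9.7 + 1.3Q.
Set SMC = demand: 9.7 + 1.3Q = 178.1 - 2.0Q → Q* = 51.0303.
The Pigouvian subsidy equals MEB at Q*: 1.6 + 0.1×51.0303 = 6.7030.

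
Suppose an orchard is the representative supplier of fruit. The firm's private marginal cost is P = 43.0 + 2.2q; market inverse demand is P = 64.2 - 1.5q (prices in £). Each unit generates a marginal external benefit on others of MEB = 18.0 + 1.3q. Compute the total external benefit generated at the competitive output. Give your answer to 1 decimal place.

£124.5

Market equilibrium (private): 43.0 + 2.2q = 64.2 - 1.5q → q_m = 5.7297.
Total external benefit = ∫₀^{q_m} (18.0 + 1.3q) dq = 18.0×5.7297 + ½×1.3×5.7297² = 124.4738.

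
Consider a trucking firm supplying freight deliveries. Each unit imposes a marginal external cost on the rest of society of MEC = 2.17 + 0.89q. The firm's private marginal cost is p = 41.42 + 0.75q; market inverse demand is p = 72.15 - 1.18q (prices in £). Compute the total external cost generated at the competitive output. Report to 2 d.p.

Market equilibrium (private): 41.42 + 0.75q = 72.15 - 1.18q → q_m = 15.9223.
Total external cost = ∫₀^{q_m} (2.17 + 0.89q) dq = 2.17×15.9223 + ½×0.89×15.9223² = 147.3676.

£147.37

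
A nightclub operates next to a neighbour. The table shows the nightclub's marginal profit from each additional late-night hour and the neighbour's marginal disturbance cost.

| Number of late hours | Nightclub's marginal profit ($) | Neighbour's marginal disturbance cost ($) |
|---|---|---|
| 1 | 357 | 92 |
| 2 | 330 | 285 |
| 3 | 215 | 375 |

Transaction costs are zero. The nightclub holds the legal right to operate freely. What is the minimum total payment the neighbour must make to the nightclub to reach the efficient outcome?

$215

Left alone the nightclub would choose level 3 (marginal profit stays positive).
Efficient level: k* = 2 (marginal profit ≥ marginal disturbance cost through 2).
The neighbour must at least cover the nightclub's forgone profit from cutting 3→2: 215 = 215.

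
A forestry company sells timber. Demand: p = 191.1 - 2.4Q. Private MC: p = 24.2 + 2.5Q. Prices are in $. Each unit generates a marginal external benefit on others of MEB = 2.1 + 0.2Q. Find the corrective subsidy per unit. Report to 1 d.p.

Social marginal cost = private MC − MEB = 22.1 + 2.3Q.
Set SMC = demand: 22.1 + 2.3Q = 191.1 - 2.4Q → Q* = 35.9574.
The Pigouvian subsidy equals MEB at Q*: 2.1 + 0.2×35.9574 = 9.2915.

subsidy = $9.3 per unit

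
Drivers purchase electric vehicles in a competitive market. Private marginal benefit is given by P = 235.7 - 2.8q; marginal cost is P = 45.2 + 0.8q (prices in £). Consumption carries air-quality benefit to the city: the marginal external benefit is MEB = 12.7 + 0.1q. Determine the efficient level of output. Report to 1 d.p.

q* = 58.1

Social marginal benefit = demand + MEB = 248.4 - 2.7q.
Set SMB = MC: 248.4 - 2.7q = 45.2 + 0.8q → q* = 58.0571.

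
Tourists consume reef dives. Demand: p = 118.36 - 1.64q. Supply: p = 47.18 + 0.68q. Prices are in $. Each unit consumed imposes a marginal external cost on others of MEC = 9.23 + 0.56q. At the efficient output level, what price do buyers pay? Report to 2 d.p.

Social marginal benefit = demand − MEC = 109.13 - 2.20q.
Set SMB = MC: 109.13 - 2.20q = 47.18 + 0.68q → q* = 21.5104.
Consumer price on the demand curve at q*: 118.36 − 1.64×21.5104 = 83.0829.

P = $83.08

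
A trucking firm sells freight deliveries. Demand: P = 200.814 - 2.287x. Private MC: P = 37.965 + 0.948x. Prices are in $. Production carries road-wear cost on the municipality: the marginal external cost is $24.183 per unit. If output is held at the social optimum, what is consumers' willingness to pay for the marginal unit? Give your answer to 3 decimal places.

Social marginal cost = private MC + MEC = 62.148 + 0.948x.
Set SMC = demand: 62.148 + 0.948x = 200.814 - 2.287x → x* = 42.8643.
Consumer price on the demand curve at x*: 200.814 − 2.287×42.8643 = 102.7833.

P = $102.783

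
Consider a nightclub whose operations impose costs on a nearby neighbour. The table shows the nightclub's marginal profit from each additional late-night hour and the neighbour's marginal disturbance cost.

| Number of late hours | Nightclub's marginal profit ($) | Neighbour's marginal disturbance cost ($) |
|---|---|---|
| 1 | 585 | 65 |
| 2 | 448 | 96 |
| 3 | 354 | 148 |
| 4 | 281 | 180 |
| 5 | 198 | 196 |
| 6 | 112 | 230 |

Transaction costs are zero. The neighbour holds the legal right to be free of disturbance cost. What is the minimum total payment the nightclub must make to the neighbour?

$685

Efficient level: marginal profit ≥ marginal disturbance cost through level 5, so k* = 5.
With the neighbour holding the right, the nightclub must at least compensate total damage at k*: 65 + 96 + 148 + 180 + 196 = 685.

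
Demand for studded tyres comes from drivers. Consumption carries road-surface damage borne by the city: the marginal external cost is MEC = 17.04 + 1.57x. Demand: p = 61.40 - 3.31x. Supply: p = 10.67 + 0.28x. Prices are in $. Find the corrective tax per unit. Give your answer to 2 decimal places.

Social marginal benefit = demand − MEC = 44.36 - 4.88x.
Set SMB = MC: 44.36 - 4.88x = 10.67 + 0.28x → x* = 6.5291.
The Pigouvian tax equals MEC at x*: 17.04 + 1.57×6.5291 = 27.2907.

tax = $27.29 per unit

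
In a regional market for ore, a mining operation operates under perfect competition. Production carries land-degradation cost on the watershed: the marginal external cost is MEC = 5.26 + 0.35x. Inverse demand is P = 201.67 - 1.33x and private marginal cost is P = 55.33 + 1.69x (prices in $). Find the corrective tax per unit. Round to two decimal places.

Social marginal cost = private MC + MEC = 60.59 + 2.04x.
Set SMC = demand: 60.59 + 2.04x = 201.67 - 1.33x → x* = 41.8635.
The Pigouvian tax equals MEC at x*: 5.26 + 0.35×41.8635 = 19.9122.

tax = $19.91 per unit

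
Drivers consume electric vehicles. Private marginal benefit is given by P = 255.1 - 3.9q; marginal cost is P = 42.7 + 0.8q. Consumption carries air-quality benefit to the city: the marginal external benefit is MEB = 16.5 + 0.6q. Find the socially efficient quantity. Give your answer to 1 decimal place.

q* = 55.8

Social marginal benefit = demand + MEB = 271.6 - 3.3q.
Set SMB = MC: 271.6 - 3.3q = 42.7 + 0.8q → q* = 55.8293.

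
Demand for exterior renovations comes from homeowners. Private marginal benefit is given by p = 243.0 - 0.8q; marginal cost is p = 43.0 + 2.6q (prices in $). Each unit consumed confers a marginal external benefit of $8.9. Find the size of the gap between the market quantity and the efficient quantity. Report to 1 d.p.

2.6 units

Market equilibrium (private): 43.0 + 2.6q = 243.0 - 0.8q → q_m = 58.8235.
Social marginal benefit = demand + MEB = 251.9 - 0.8q.
Set SMB = MC: 251.9 - 0.8q = 43.0 + 2.6q → q* = 61.4412.
Gap = |58.8235 − 61.4412| = 2.6177.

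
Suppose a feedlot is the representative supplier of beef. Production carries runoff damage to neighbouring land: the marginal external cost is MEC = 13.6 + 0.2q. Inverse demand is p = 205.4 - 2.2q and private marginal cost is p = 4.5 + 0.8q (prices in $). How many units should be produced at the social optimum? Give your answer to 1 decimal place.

q* = 58.5

Social marginal cost = private MC + MEC = 18.1 + q.
Set SMC = demand: 18.1 + q = 205.4 - 2.2q → q* = 58.5313.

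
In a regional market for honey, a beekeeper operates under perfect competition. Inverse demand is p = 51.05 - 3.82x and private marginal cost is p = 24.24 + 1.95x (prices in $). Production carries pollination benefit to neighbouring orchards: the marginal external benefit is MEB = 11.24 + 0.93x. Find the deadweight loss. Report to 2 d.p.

Market equilibrium (private): 24.24 + 1.95x = 51.05 - 3.82x → x_m = 4.6464.
Social marginal cost = private MC − MEB = 13.00 + 1.02x.
Set SMC = demand: 13.00 + 1.02x = 51.05 - 3.82x → x* = 7.8616.
The loss is the area between SMC and demand from x* to x_m; with linear curves that's a triangle of height MEB(x_m).
DWL = ½ × 3.2152 × 15.5612 = 25.0162.

DWL = $25.02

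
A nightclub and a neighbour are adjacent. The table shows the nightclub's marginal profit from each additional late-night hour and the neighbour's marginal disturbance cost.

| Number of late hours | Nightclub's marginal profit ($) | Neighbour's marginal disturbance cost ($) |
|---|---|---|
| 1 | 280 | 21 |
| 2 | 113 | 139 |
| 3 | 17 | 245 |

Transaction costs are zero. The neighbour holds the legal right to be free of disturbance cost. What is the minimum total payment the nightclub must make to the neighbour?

Efficient level: marginal profit ≥ marginal disturbance cost through level 1, so k* = 1.
With the neighbour holding the right, the nightclub must at least compensate total damage at k*: 21 = 21.

$21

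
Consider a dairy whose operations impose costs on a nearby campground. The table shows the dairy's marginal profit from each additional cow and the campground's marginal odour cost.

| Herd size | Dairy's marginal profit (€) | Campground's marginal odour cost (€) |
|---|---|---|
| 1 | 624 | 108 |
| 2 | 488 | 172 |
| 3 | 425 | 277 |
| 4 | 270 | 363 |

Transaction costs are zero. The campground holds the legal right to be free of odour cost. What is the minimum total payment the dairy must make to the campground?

Efficient level: marginal profit ≥ marginal odour cost through level 3, so k* = 3.
With the campground holding the right, the dairy must at least compensate total damage at k*: 108 + 172 + 277 = 557.

€557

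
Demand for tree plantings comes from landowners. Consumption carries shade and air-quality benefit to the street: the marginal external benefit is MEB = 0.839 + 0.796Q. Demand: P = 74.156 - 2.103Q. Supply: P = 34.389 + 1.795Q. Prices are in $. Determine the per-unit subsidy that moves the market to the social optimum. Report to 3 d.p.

Social marginal benefit = demand + MEB = 74.995 - 1.307Q.
Set SMB = MC: 74.995 - 1.307Q = 34.389 + 1.795Q → Q* = 13.0903.
The Pigouvian subsidy equals MEB at Q*: 0.839 + 0.796×13.0903 = 11.2589.

subsidy = $11.259 per unit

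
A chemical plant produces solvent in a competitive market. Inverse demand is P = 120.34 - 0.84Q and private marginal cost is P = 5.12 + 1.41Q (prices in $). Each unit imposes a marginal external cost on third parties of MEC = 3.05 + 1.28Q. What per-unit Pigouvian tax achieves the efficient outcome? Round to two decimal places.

Social marginal cost = private MC + MEC = 8.17 + 2.69Q.
Set SMC = demand: 8.17 + 2.69Q = 120.34 - 0.84Q → Q* = 31.7762.
The Pigouvian tax equals MEC at Q*: 3.05 + 1.28×31.7762 = 43.7235.

tax = $43.72 per unit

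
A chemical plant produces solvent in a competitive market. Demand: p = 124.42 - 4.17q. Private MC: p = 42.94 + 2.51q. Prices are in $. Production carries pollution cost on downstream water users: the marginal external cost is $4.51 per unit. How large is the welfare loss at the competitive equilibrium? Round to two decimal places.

DWL = $1.52

Market equilibrium (private): 42.94 + 2.51q = 124.42 - 4.17q → q_m = 12.1976.
Social marginal cost = private MC + MEC = 47.45 + 2.51q.
Set SMC = demand: 47.45 + 2.51q = 124.42 - 4.17q → q* = 11.5225.
The loss is the area between SMC and demand from q* to q_m; with linear curves that's a triangle of height MEC(q_m).
DWL = ½ × 0.6751 × 4.5100 = 1.5224.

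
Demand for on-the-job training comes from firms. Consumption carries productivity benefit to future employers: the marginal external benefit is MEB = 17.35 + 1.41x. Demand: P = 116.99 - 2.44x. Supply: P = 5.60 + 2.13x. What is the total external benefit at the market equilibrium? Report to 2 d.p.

841.73

Market equilibrium (private): 5.60 + 2.13x = 116.99 - 2.44x → x_m = 24.3742.
Total external benefit = ∫₀^{x_m} (17.35 + 1.41x) dx = 17.35×24.3742 + ½×1.41×24.3742² = 841.7340.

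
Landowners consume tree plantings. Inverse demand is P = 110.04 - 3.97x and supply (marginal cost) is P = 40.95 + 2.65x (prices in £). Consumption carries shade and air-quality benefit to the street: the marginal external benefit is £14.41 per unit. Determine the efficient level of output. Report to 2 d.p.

x* = 12.61

Social marginal benefit = demand + MEB = 124.45 - 3.97x.
Set SMB = MC: 124.45 - 3.97x = 40.95 + 2.65x → x* = 12.6133.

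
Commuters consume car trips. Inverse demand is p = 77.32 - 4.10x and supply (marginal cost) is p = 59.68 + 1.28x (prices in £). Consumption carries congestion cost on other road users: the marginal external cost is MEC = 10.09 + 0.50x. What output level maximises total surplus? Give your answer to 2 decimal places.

x* = 1.28

Social marginal benefit = demand − MEC = 67.23 - 4.60x.
Set SMB = MC: 67.23 - 4.60x = 59.68 + 1.28x → x* = 1.2840.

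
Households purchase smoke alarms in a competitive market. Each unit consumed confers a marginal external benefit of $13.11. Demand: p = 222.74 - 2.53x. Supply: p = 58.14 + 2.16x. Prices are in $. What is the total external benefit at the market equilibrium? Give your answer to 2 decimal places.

$460.11

Market equilibrium (private): 58.14 + 2.16x = 222.74 - 2.53x → x_m = 35.0959.
Total external benefit = MEB × x_m = 13.11 × 35.0959 = 460.1072.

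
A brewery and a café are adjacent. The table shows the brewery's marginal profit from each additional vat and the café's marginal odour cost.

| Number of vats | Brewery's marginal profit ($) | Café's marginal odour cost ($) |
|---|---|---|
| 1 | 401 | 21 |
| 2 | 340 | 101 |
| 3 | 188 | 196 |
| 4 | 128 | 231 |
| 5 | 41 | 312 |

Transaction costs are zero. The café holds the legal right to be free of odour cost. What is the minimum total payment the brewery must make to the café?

Efficient level: marginal profit ≥ marginal odour cost through level 2, so k* = 2.
With the café holding the right, the brewery must at least compensate total damage at k*: 21 + 101 = 122.

$122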